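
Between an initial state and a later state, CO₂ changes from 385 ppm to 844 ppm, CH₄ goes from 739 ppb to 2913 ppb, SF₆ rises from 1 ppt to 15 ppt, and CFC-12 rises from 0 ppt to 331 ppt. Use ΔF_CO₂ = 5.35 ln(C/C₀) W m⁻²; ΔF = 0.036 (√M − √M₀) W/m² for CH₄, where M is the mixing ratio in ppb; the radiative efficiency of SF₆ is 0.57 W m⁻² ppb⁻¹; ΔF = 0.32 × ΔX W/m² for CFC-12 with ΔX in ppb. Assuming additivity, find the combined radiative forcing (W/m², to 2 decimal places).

ΔF = 5.28 W/m²

CO₂: 5.35 × ln(844/385) = 5.35 × ln(2.19221) = 5.35 × 0.78491 = 4.1993 W/m².
CH₄: 0.036 × (√2913 − √739) = 0.036 × (53.9722 − 27.1846) = 0.036 × 26.7876 = 0.9644 W/m².
SF₆: Δ = 15 − 1 = 14 ppt = 0.014 ppb; ΔF = 0.57 × 0.014 = 0.0080 W/m².
CFC-12: Δ = 331 − 0 = 331 ppt = 0.331 ppb; ΔF = 0.32 × 0.331 = 0.1059 W/m².
Total ΔF = 4.1993 + 0.9644 + 0.0080 + 0.1059 = 5.2776 W/m².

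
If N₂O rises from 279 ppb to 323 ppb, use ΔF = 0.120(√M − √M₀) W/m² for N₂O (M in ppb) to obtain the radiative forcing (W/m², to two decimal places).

ΔF = 0.15 W/m²

N₂O: 0.120 × (√323 − √279) = 0.120 × (17.9722 − 16.7033) = 0.120 × 1.2689 = 0.1523 W/m².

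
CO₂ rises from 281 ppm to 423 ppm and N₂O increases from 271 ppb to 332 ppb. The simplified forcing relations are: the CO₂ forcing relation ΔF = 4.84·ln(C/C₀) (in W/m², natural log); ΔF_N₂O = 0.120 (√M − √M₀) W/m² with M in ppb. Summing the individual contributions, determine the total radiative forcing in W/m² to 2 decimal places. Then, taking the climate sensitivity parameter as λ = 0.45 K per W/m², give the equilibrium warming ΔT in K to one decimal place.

CO₂: 4.84 × ln(423/281) = 4.84 × ln(1.50534) = 4.84 × 0.40902 = 1.9797 W/m².
N₂O: 0.120 × (√332 − √271) = 0.120 × (18.2209 − 16.4621) = 0.120 × 1.7588 = 0.2111 W/m².
Total ΔF = 1.9797 + 0.2111 = 2.1908 W/m².
ΔT = λ ΔF = 0.45 × 2.19 = 0.9855 K.

ΔF = 2.19 W/m²; ΔT = 1.0 K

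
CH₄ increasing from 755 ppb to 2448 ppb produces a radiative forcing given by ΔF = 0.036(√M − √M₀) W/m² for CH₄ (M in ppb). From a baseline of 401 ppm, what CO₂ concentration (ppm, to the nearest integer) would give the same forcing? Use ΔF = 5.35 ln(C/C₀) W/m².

C ≈ 465 ppm

CH₄ forcing: 0.036 × (√2448 − √755) = 0.036 × (49.4773 − 27.4773) = 0.036 × 22.0000 = 0.79200 W/m².
Set 5.35 ln(C/401) = 0.79200: ln(C/401) = 0.79200/5.35 = 0.14804, so C = 401 × e^0.14804 = 401 × 1.15956 = 464.98 ppm.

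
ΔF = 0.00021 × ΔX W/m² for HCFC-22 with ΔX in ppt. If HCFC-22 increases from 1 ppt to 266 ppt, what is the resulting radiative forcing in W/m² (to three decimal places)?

HCFC-22: ΔF = 0.00021 × (266 − 1) = 0.00021 × 265 = 0.0557 W/m².

ΔF = 0.056 W/m²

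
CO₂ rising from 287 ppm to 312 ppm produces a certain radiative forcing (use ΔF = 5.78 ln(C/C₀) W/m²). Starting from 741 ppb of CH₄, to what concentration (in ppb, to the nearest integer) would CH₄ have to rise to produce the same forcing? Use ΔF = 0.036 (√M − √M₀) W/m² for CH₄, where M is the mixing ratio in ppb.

CO₂ forcing: 5.78 × ln(312/287) = 5.78 × 0.083521 = 0.48275 W/m².
Set 0.036(√M − √741) = 0.48275: √M = 0.48275/0.036 + √741 = 13.4097 + 27.2213 = 40.6310.
M = (40.6310)² = 1650.88 ppb.

M ≈ 1651 ppb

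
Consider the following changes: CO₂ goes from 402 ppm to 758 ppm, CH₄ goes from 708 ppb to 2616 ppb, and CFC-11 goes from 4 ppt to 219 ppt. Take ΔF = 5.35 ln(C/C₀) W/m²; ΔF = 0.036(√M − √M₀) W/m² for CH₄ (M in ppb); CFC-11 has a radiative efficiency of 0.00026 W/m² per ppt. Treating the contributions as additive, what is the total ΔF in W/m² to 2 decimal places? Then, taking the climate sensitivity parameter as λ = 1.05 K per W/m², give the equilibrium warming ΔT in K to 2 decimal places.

CO₂: 5.35 × ln(758/402) = 5.35 × ln(1.88557) = 5.35 × 0.63423 = 3.3931 W/m².
CH₄: 0.036 × (√2616 − √708) = 0.036 × (51.1468 − 26.6083) = 0.036 × 24.5385 = 0.8834 W/m².
CFC-11: ΔF = 0.00026 × (219 − 4) = 0.00026 × 215 = 0.0559 W/m².
Total ΔF = 3.3931 + 0.8834 + 0.0559 = 4.3324 W/m².
ΔT = λ ΔF = 1.05 × 4.33 = 4.5465 K.

ΔF = 4.33 W/m²; ΔT = 4.55 K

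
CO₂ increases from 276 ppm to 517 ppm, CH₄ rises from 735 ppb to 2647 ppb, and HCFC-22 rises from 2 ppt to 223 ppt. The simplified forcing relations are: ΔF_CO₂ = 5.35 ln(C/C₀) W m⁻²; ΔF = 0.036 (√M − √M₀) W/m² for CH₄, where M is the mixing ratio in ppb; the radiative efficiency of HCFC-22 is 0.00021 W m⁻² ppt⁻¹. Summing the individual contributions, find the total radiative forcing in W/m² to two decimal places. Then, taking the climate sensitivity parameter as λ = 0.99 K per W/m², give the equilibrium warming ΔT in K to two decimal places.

CO₂: 5.35 × ln(517/276) = 5.35 × ln(1.87319) = 5.35 × 0.62764 = 3.3579 W/m².
CH₄: 0.036 × (√2647 − √735) = 0.036 × (51.4490 − 27.1109) = 0.036 × 24.3381 = 0.8762 W/m².
HCFC-22: ΔF = 0.00021 × (223 − 2) = 0.00021 × 221 = 0.0464 W/m².
Total ΔF = 3.3579 + 0.8762 + 0.0464 = 4.2805 W/m².
ΔT = λ ΔF = 0.99 × 4.28 = 4.2372 K.

ΔF = 4.28 W/m²; ΔT = 4.24 K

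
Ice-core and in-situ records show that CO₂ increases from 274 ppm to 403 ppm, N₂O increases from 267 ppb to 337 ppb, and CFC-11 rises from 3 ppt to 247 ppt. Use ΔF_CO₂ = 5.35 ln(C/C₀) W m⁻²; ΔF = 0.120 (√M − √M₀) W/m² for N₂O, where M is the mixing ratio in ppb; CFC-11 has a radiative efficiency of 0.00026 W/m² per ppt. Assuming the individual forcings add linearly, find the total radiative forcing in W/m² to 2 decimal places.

ΔF = 2.37 W/m²

CO₂: 5.35 × ln(403/274) = 5.35 × ln(1.47080) = 5.35 × 0.38581 = 2.0641 W/m².
N₂O: 0.120 × (√337 − √267) = 0.120 × (18.3576 − 16.3401) = 0.120 × 2.0175 = 0.2421 W/m².
CFC-11: ΔF = 0.00026 × (247 − 3) = 0.00026 × 244 = 0.0634 W/m².
Total ΔF = 2.0641 + 0.2421 + 0.0634 = 2.3696 W/m².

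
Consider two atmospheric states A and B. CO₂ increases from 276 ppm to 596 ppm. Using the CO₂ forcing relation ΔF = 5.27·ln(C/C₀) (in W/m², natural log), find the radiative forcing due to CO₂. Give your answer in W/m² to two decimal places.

ΔF = 4.06 W/m²

CO₂: 5.27 × ln(596/276) = 5.27 × ln(2.15942) = 5.27 × 0.76984 = 4.0571 W/m².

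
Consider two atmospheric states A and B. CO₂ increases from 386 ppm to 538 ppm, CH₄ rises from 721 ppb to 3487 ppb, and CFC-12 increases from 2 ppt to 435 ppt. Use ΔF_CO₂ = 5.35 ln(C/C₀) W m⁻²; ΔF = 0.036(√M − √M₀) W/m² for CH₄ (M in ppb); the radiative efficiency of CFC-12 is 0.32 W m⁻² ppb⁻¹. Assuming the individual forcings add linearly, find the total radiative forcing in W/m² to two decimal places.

CO₂: 5.35 × ln(538/386) = 5.35 × ln(1.39378) = 5.35 × 0.33202 = 1.7763 W/m².
CH₄: 0.036 × (√3487 − √721) = 0.036 × (59.0508 − 26.8514) = 0.036 × 32.1994 = 1.1592 W/m².
CFC-12: Δ = 435 − 2 = 433 ppt = 0.433 ppb; ΔF = 0.32 × 0.433 = 0.1386 W/m².
Total ΔF = 1.7763 + 1.1592 + 0.1386 = 3.0741 W/m².

ΔF = 3.07 W/m²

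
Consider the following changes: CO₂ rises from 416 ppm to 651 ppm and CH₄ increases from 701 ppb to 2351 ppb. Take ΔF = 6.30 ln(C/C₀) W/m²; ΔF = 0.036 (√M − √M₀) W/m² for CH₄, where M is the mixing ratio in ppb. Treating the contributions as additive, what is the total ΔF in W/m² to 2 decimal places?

ΔF = 3.61 W/m²

CO₂: 6.30 × ln(651/416) = 6.30 × ln(1.56490) = 6.30 × 0.44782 = 2.8213 W/m².
CH₄: 0.036 × (√2351 − √701) = 0.036 × (48.4871 − 26.4764) = 0.036 × 22.0107 = 0.7924 W/m².
Total ΔF = 2.8213 + 0.7924 = 3.6137 W/m².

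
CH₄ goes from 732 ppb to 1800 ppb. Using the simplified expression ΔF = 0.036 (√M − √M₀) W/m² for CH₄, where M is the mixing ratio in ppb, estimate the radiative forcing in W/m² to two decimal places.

CH₄: 0.036 × (√1800 − √732) = 0.036 × (42.4264 − 27.0555) = 0.036 × 15.3709 = 0.5534 W/m².

ΔF = 0.55 W/m²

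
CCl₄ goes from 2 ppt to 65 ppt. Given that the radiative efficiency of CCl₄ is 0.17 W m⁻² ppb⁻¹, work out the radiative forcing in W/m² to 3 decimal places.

ΔF = 0.011 W/m²

CCl₄: Δ = 65 − 2 = 63 ppt = 0.063 ppb; ΔF = 0.17 × 0.063 = 0.0107 W/m².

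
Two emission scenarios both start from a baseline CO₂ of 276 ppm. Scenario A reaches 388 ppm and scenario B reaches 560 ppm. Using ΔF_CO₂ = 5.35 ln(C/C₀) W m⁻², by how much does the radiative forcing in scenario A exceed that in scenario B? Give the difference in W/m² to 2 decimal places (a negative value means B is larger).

ΔF_A − ΔF_B = -1.96 W/m²

ΔF_A = 5.35 ln(388/276) = 5.35 × 0.34060 = 1.8222 W/m².
ΔF_B = 5.35 ln(560/276) = 5.35 × 0.70754 = 3.7853 W/m².
Difference: 1.8222 − 3.7853 = -1.9631 W/m².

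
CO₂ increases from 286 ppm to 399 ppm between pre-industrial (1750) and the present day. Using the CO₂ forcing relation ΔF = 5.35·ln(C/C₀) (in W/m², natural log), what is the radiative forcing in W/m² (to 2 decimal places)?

CO₂: 5.35 × ln(399/286) = 5.35 × ln(1.39510) = 5.35 × 0.33297 = 1.7814 W/m².

ΔF = 1.78 W/m²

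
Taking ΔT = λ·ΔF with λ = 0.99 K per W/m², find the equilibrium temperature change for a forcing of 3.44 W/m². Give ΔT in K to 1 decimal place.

ΔT = λ ΔF = 0.99 × 3.44 = 3.4056 K.

ΔT = 3.4 K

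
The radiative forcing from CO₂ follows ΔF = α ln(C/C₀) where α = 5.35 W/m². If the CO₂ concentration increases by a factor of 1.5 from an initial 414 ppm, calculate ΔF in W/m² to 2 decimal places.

ΔF = 5.35 × ln(1.5) = 5.35 × 0.40547 = 2.1693 W/m².

ΔF = 2.17 W/m²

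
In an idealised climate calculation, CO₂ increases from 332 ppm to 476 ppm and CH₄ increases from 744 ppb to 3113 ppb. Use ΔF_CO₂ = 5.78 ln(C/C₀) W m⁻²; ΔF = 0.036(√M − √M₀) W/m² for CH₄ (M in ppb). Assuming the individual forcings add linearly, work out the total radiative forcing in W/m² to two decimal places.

ΔF = 3.11 W/m²

CO₂: 5.78 × ln(476/332) = 5.78 × ln(1.43373) = 5.78 × 0.36028 = 2.0824 W/m².
CH₄: 0.036 × (√3113 − √744) = 0.036 × (55.7943 − 27.2764) = 0.036 × 28.5179 = 1.0266 W/m².
Total ΔF = 2.0824 + 1.0266 = 3.1090 W/m².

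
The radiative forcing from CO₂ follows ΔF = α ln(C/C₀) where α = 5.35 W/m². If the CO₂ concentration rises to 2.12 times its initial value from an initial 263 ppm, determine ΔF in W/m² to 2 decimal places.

ΔF = 4.02 W/m²

ΔF = 5.35 × ln(2.12) = 5.35 × 0.75142 = 4.0201 W/m².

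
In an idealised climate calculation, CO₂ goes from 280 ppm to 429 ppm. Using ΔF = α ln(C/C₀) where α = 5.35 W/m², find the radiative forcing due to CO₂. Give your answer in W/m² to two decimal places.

ΔF = 2.28 W/m²

CO₂ absorption bands are partially saturated, so forcing scales with the logarithm of the concentration ratio.
CO₂: 5.35 × ln(429/280) = 5.35 × ln(1.53214) = 5.35 × 0.42667 = 2.2827 W/m².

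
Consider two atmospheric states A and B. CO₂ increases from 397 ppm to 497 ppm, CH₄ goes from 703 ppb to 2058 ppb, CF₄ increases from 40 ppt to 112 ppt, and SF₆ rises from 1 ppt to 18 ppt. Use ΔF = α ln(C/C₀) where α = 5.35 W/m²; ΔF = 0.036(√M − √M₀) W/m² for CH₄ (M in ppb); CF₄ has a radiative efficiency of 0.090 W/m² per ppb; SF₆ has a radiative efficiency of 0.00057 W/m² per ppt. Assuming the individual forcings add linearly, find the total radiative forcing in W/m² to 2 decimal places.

CO₂: 5.35 × ln(497/397) = 5.35 × ln(1.25189) = 5.35 × 0.22465 = 1.2019 W/m².
CH₄: 0.036 × (√2058 − √703) = 0.036 × (45.3652 − 26.5141) = 0.036 × 18.8511 = 0.6786 W/m².
CF₄: Δ = 112 − 40 = 72 ppt = 0.072 ppb; ΔF = 0.090 × 0.072 = 0.0065 W/m².
SF₆: ΔF = 0.00057 × (18 − 1) = 0.00057 × 17 = 0.0097 W/m².
Total ΔF = 1.2019 + 0.6786 + 0.0065 + 0.0097 = 1.8967 W/m².

ΔF = 1.90 W/m²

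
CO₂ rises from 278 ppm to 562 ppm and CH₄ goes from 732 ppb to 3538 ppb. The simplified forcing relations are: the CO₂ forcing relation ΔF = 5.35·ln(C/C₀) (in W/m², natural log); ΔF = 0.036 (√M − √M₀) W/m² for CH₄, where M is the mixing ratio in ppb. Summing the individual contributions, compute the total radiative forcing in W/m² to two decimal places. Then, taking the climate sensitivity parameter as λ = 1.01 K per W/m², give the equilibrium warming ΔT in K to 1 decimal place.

ΔF = 4.93 W/m²; ΔT = 5.0 K

CO₂: 5.35 × ln(562/278) = 5.35 × ln(2.02158) = 5.35 × 0.70388 = 3.7658 W/m².
CH₄: 0.036 × (√3538 − √732) = 0.036 × (59.4811 − 27.0555) = 0.036 × 32.4256 = 1.1673 W/m².
Total ΔF = 3.7658 + 1.1673 = 4.9331 W/m².
ΔT = λ ΔF = 1.01 × 4.93 = 4.9793 K.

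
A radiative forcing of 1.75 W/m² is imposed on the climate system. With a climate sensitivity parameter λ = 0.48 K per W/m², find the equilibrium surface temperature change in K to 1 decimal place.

ΔT = λ ΔF = 0.48 × 1.75 = 0.8400 K.

ΔT = 0.8 K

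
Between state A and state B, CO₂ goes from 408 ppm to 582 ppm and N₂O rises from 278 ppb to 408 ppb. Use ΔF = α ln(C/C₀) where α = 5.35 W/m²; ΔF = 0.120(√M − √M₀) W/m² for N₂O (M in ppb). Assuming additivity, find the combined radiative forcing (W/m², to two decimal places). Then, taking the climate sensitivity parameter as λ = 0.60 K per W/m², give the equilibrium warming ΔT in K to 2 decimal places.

CO₂: 5.35 × ln(582/408) = 5.35 × ln(1.42647) = 5.35 × 0.35520 = 1.9003 W/m².
N₂O: 0.120 × (√408 − √278) = 0.120 × (20.1990 − 16.6733) = 0.120 × 3.5257 = 0.4231 W/m².
Total ΔF = 1.9003 + 0.4231 = 2.3234 W/m².
ΔT = λ ΔF = 0.60 × 2.32 = 1.3920 K.

ΔF = 2.32 W/m²; ΔT = 1.39 K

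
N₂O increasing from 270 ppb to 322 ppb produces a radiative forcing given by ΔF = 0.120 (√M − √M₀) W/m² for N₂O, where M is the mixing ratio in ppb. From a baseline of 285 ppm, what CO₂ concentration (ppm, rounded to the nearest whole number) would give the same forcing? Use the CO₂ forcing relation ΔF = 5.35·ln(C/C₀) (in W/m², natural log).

C ≈ 295 ppm

N₂O forcing: 0.120 × (√322 − √270) = 0.120 × (17.9444 − 16.4317) = 0.120 × 1.5127 = 0.18152 W/m².
Set 5.35 ln(C/285) = 0.18152: ln(C/285) = 0.18152/5.35 = 0.03393, so C = 285 × e^0.03393 = 285 × 1.03451 = 294.84 ppm.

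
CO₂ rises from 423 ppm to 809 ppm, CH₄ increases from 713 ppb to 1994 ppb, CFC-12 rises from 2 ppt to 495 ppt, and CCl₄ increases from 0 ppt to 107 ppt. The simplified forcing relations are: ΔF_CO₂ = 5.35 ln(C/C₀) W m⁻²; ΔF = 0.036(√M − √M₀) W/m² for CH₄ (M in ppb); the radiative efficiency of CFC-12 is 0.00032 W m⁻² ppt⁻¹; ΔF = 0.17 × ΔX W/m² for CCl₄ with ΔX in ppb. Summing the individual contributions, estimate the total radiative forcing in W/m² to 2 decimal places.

CO₂: 5.35 × ln(809/423) = 5.35 × ln(1.91253) = 5.35 × 0.64843 = 3.4691 W/m².
CH₄: 0.036 × (√1994 − √713) = 0.036 × (44.6542 − 26.7021) = 0.036 × 17.9521 = 0.6463 W/m².
CFC-12: ΔF = 0.00032 × (495 − 2) = 0.00032 × 493 = 0.1578 W/m².
CCl₄: Δ = 107 − 0 = 107 ppt = 0.107 ppb; ΔF = 0.17 × 0.107 = 0.0182 W/m².
Total ΔF = 3.4691 + 0.6463 + 0.1578 + 0.0182 = 4.2914 W/m².

ΔF = 4.29 W/m²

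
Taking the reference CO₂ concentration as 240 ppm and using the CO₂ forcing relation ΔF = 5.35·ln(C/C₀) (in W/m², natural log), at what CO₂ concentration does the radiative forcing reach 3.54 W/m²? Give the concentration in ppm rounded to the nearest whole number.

Set 5.35 ln(C/240) = 3.54, so ln(C/240) = 3.54/5.35 = 0.66168.
Then C/240 = e^0.66168 = 1.93805, giving C = 240 × 1.93805 = 465.13 ppm.

C ≈ 465 ppm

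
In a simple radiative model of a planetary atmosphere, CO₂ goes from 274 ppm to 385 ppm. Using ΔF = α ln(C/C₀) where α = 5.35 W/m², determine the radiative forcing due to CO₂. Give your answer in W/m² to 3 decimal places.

ΔF = 1.820 W/m²

CO₂ absorption bands are partially saturated, so forcing scales with the logarithm of the concentration ratio.
CO₂: 5.35 × ln(385/274) = 5.35 × ln(1.40511) = 5.35 × 0.34012 = 1.8196 W/m².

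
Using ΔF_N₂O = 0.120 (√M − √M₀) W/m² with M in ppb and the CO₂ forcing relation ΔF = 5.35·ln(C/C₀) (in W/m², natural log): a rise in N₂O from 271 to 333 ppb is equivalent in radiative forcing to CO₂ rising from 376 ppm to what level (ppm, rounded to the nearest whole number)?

C ≈ 391 ppm

N₂O forcing: 0.120 × (√333 − √271) = 0.120 × (18.2483 − 16.4621) = 0.120 × 1.7862 = 0.21434 W/m².
Set 5.35 ln(C/376) = 0.21434: ln(C/376) = 0.21434/5.35 = 0.04006, so C = 376 × e^0.04006 = 376 × 1.04087 = 391.37 ppm.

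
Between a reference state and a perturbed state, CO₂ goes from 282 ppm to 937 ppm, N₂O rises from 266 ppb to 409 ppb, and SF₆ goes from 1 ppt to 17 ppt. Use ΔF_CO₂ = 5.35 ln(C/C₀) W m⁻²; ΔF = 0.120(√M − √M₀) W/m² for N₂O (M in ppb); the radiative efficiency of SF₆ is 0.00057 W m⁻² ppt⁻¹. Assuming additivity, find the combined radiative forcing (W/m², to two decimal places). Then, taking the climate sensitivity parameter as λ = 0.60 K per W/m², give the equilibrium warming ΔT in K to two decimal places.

ΔF = 6.90 W/m²; ΔT = 4.14 K

CO₂: 5.35 × ln(937/282) = 5.35 × ln(3.32270) = 5.35 × 1.20078 = 6.4242 W/m².
N₂O: 0.120 × (√409 − √266) = 0.120 × (20.2237 − 16.3095) = 0.120 × 3.9142 = 0.4697 W/m².
SF₆: ΔF = 0.00057 × (17 − 1) = 0.00057 × 16 = 0.0091 W/m².
Total ΔF = 6.4242 + 0.4697 + 0.0091 = 6.9030 W/m².
ΔT = λ ΔF = 0.60 × 6.90 = 4.1400 K.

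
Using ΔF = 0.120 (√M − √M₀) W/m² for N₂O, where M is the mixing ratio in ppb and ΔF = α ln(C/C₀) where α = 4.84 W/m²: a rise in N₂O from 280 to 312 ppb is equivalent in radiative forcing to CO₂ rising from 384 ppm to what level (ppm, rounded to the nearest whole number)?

C ≈ 393 ppm

N₂O forcing: 0.120 × (√312 − √280) = 0.120 × (17.6635 − 16.7332) = 0.120 × 0.9303 = 0.11164 W/m².
Set 4.84 ln(C/384) = 0.11164: ln(C/384) = 0.11164/4.84 = 0.02307, so C = 384 × e^0.02307 = 384 × 1.02334 = 392.96 ppm.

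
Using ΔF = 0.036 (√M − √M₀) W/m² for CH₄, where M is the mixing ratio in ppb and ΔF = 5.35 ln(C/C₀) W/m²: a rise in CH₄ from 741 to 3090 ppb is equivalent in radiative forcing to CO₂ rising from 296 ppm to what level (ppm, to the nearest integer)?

C ≈ 358 ppm

CH₄ forcing: 0.036 × (√3090 − √741) = 0.036 × (55.5878 − 27.2213) = 0.036 × 28.3665 = 1.02119 W/m².
Set 5.35 ln(C/296) = 1.02119: ln(C/296) = 1.02119/5.35 = 0.19088, so C = 296 × e^0.19088 = 296 × 1.21031 = 358.25 ppm.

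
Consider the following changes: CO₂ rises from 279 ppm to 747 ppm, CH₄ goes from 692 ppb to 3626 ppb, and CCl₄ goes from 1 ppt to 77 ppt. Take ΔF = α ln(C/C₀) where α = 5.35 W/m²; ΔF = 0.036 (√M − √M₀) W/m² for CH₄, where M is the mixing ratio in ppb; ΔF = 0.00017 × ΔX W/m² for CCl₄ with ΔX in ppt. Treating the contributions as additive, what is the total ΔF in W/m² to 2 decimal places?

CO₂: 5.35 × ln(747/279) = 5.35 × ln(2.67742) = 5.35 × 0.98485 = 5.2689 W/m².
CH₄: 0.036 × (√3626 − √692) = 0.036 × (60.2163 − 26.3059) = 0.036 × 33.9104 = 1.2208 W/m².
CCl₄: ΔF = 0.00017 × (77 − 1) = 0.00017 × 76 = 0.0129 W/m².
Total ΔF = 5.2689 + 1.2208 + 0.0129 = 6.5026 W/m².

ΔF = 6.50 W/m²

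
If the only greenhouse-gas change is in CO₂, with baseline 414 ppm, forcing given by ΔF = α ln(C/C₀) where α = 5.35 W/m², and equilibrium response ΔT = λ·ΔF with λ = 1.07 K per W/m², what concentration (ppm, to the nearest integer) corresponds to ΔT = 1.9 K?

Required forcing: ΔF = ΔT/λ = 1.9/1.07 = 1.7757 W/m².
Then ln(C/414) = ΔF/5.35 = 1.7757/5.35 = 0.33191.
So C = 414 × e^0.33191 = 414 × 1.39363 = 576.96 ppm.

C ≈ 577 ppm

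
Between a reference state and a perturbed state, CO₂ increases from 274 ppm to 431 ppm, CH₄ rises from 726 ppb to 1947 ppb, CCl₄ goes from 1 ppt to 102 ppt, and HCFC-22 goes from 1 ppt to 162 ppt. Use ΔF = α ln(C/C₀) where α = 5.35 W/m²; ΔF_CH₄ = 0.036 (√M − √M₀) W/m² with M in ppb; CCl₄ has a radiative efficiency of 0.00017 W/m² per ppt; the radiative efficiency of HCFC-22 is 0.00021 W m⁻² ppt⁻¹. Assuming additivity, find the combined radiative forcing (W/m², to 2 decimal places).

CO₂: 5.35 × ln(431/274) = 5.35 × ln(1.57299) = 5.35 × 0.45298 = 2.4234 W/m².
CH₄: 0.036 × (√1947 − √726) = 0.036 × (44.1248 − 26.9444) = 0.036 × 17.1804 = 0.6185 W/m².
CCl₄: ΔF = 0.00017 × (102 − 1) = 0.00017 × 101 = 0.0172 W/m².
HCFC-22: ΔF = 0.00021 × (162 − 1) = 0.00021 × 161 = 0.0338 W/m².
Total ΔF = 2.4234 + 0.6185 + 0.0172 + 0.0338 = 3.0929 W/m².

ΔF = 3.09 W/m²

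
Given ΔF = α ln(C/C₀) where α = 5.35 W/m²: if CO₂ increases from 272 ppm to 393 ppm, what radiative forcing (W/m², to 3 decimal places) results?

CO₂ absorption bands are partially saturated, so forcing scales with the logarithm of the concentration ratio.
CO₂: 5.35 × ln(393/272) = 5.35 × ln(1.44485) = 5.35 × 0.36801 = 1.9689 W/m².

ΔF = 1.969 W/m²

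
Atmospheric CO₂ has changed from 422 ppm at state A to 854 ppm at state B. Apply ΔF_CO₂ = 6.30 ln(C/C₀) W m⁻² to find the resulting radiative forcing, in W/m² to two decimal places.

ΔF = 4.44 W/m²

CO₂ absorption bands are partially saturated, so forcing scales with the logarithm of the concentration ratio.
CO₂: 6.30 × ln(854/422) = 6.30 × ln(2.02370) = 6.30 × 0.70493 = 4.4411 W/m².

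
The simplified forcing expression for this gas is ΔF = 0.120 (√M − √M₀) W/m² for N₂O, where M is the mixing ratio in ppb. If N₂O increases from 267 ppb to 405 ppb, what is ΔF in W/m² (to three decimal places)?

N₂O: 0.120 × (√405 − √267) = 0.120 × (20.1246 − 16.3401) = 0.120 × 3.7845 = 0.4541 W/m².

ΔF = 0.454 W/m²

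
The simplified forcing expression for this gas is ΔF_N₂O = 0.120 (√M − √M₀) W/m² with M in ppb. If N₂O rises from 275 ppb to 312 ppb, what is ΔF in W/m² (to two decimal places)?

ΔF = 0.13 W/m²

N₂O: 0.120 × (√312 − √275) = 0.120 × (17.6635 − 16.5831) = 0.120 × 1.0804 = 0.1296 W/m².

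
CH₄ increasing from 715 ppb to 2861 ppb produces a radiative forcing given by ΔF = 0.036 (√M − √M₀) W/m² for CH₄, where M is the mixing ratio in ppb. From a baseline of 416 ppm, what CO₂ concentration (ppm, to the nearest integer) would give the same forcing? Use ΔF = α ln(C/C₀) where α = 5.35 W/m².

C ≈ 498 ppm

CH₄ forcing: 0.036 × (√2861 − √715) = 0.036 × (53.4883 − 26.7395) = 0.036 × 26.7488 = 0.96296 W/m².
Set 5.35 ln(C/416) = 0.96296: ln(C/416) = 0.96296/5.35 = 0.17999, so C = 416 × e^0.17999 = 416 × 1.19721 = 498.04 ppm.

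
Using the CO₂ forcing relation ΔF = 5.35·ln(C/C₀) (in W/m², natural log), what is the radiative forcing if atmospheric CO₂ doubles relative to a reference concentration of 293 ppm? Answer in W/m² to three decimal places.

ΔF = 3.708 W/m²

ΔF = 5.35 × ln(2) = 5.35 × 0.69315 = 3.7084 W/m².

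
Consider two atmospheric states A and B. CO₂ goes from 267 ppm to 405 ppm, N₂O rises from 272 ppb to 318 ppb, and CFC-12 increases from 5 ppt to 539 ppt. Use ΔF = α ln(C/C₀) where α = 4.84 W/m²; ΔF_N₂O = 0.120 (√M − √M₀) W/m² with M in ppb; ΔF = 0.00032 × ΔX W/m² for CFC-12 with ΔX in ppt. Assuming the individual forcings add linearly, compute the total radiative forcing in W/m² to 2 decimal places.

ΔF = 2.35 W/m²

CO₂: 4.84 × ln(405/267) = 4.84 × ln(1.51685) = 4.84 × 0.41664 = 2.0165 W/m².
N₂O: 0.120 × (√318 − √272) = 0.120 × (17.8326 − 16.4924) = 0.120 × 1.3402 = 0.1608 W/m².
CFC-12: ΔF = 0.00032 × (539 − 5) = 0.00032 × 534 = 0.1709 W/m².
Total ΔF = 2.0165 + 0.1608 + 0.1709 = 2.3482 W/m².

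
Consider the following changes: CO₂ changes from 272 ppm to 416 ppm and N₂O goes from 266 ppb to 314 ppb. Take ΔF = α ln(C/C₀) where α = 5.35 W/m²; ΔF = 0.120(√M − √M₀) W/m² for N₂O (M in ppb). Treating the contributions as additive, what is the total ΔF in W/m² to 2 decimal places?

CO₂: 5.35 × ln(416/272) = 5.35 × ln(1.52941) = 5.35 × 0.42488 = 2.2731 W/m².
N₂O: 0.120 × (√314 − √266) = 0.120 × (17.7200 − 16.3095) = 0.120 × 1.4105 = 0.1693 W/m².
Total ΔF = 2.2731 + 0.1693 = 2.4424 W/m².

ΔF = 2.44 W/m²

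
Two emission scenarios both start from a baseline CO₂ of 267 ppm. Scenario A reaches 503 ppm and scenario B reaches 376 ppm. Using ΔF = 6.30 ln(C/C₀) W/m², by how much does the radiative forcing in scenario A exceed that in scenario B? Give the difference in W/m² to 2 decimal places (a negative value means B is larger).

ΔF_A − ΔF_B = 1.83 W/m²

ΔF_A = 6.30 ln(503/267) = 6.30 × 0.63334 = 3.9900 W/m².
ΔF_B = 6.30 ln(376/267) = 6.30 × 0.34234 = 2.1567 W/m².
Difference: 3.9900 − 2.1567 = 1.8333 W/m².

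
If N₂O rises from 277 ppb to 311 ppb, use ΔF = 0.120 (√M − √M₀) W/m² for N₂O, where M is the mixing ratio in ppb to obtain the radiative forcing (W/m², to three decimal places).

N₂O: 0.120 × (√311 − √277) = 0.120 × (17.6352 − 16.6433) = 0.120 × 0.9919 = 0.1190 W/m².

ΔF = 0.119 W/m²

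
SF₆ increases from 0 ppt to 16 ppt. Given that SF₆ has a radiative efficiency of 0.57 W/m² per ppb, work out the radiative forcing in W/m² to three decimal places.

SF₆: Δ = 16 − 0 = 16 ppt = 0.016 ppb; ΔF = 0.57 × 0.016 = 0.0091 W/m².

ΔF = 0.009 W/m²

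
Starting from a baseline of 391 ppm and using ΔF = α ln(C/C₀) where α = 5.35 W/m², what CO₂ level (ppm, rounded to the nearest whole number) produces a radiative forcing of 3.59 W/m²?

Set 5.35 ln(C/391) = 3.59, so ln(C/391) = 3.59/5.35 = 0.67103.
Then C/391 = e^0.67103 = 1.95625, giving C = 391 × 1.95625 = 764.89 ppm.

C ≈ 765 ppm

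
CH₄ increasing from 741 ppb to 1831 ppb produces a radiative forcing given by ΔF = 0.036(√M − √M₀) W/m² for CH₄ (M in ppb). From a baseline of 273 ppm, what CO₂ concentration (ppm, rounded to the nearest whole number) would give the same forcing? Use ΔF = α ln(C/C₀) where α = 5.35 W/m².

C ≈ 303 ppm

CH₄ forcing: 0.036 × (√1831 − √741) = 0.036 × (42.7902 − 27.2213) = 0.036 × 15.5689 = 0.56048 W/m².
Set 5.35 ln(C/273) = 0.56048: ln(C/273) = 0.56048/5.35 = 0.10476, so C = 273 × e^0.10476 = 273 × 1.11044 = 303.15 ppm.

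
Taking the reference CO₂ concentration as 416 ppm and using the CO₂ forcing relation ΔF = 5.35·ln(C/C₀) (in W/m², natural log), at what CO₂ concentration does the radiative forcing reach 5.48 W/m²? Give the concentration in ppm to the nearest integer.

Set 5.35 ln(C/416) = 5.48, so ln(C/416) = 5.48/5.35 = 1.02430.
Then C/416 = e^1.02430 = 2.78515, giving C = 416 × 2.78515 = 1158.62 ppm.

C ≈ 1159 ppm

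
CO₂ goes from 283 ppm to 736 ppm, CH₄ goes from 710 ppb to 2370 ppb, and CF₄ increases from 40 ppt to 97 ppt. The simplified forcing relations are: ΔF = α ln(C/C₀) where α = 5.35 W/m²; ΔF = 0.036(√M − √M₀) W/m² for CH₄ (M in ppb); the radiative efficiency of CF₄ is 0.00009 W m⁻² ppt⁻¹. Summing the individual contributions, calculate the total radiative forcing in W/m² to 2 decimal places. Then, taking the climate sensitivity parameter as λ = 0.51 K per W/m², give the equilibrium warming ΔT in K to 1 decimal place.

ΔF = 5.91 W/m²; ΔT = 3.0 K

CO₂: 5.35 × ln(736/283) = 5.35 × ln(2.60071) = 5.35 × 0.95578 = 5.1134 W/m².
CH₄: 0.036 × (√2370 − √710) = 0.036 × (48.6826 − 26.6458) = 0.036 × 22.0368 = 0.7933 W/m².
CF₄: ΔF = 0.00009 × (97 − 40) = 0.00009 × 57 = 0.0051 W/m².
Total ΔF = 5.1134 + 0.7933 + 0.0051 = 5.9118 W/m².
ΔT = λ ΔF = 0.51 × 5.91 = 3.0141 K.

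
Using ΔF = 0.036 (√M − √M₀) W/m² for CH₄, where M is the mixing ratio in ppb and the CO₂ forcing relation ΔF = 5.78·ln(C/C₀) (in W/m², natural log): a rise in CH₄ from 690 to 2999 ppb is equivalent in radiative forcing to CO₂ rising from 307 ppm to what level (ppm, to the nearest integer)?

C ≈ 367 ppm

CH₄ forcing: 0.036 × (√2999 − √690) = 0.036 × (54.7631 − 26.2679) = 0.036 × 28.4952 = 1.02583 W/m².
Set 5.78 ln(C/307) = 1.02583: ln(C/307) = 1.02583/5.78 = 0.17748, so C = 307 × e^0.17748 = 307 × 1.19420 = 366.62 ppm.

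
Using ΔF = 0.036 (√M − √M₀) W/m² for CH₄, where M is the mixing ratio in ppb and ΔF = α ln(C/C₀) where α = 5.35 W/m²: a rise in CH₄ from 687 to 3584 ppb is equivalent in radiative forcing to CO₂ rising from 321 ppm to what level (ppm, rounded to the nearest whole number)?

CH₄ forcing: 0.036 × (√3584 − √687) = 0.036 × (59.8665 − 26.2107) = 0.036 × 33.6558 = 1.21161 W/m².
Set 5.35 ln(C/321) = 1.21161: ln(C/321) = 1.21161/5.35 = 0.22647, so C = 321 × e^0.22647 = 321 × 1.25416 = 402.59 ppm.

C ≈ 403 ppm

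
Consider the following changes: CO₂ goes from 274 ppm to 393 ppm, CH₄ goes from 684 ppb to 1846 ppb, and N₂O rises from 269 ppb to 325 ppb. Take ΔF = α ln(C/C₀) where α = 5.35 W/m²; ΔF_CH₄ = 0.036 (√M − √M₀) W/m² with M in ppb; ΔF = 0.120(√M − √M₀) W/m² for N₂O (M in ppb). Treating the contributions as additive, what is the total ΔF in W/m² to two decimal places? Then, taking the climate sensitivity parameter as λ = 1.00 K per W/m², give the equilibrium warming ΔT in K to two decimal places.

CO₂: 5.35 × ln(393/274) = 5.35 × ln(1.43431) = 5.35 × 0.36068 = 1.9296 W/m².
CH₄: 0.036 × (√1846 − √684) = 0.036 × (42.9651 − 26.1534) = 0.036 × 16.8117 = 0.6052 W/m².
N₂O: 0.120 × (√325 − √269) = 0.120 × (18.0278 − 16.4012) = 0.120 × 1.6266 = 0.1952 W/m².
Total ΔF = 1.9296 + 0.6052 + 0.1952 = 2.7300 W/m².
ΔT = λ ΔF = 1.00 × 2.73 = 2.7300 K.

ΔF = 2.73 W/m²; ΔT = 2.73 K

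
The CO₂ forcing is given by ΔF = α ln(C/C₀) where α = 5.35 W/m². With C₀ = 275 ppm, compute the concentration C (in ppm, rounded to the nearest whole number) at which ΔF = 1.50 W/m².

Set 5.35 ln(C/275) = 1.50, so ln(C/275) = 1.50/5.35 = 0.28037.
Then C/275 = e^0.28037 = 1.32362, giving C = 275 × 1.32362 = 364.00 ppm.

C ≈ 364 ppm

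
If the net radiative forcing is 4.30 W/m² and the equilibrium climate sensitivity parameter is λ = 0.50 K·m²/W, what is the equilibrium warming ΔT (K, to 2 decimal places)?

ΔT = λ ΔF = 0.50 × 4.30 = 2.1500 K.

ΔT = 2.15 K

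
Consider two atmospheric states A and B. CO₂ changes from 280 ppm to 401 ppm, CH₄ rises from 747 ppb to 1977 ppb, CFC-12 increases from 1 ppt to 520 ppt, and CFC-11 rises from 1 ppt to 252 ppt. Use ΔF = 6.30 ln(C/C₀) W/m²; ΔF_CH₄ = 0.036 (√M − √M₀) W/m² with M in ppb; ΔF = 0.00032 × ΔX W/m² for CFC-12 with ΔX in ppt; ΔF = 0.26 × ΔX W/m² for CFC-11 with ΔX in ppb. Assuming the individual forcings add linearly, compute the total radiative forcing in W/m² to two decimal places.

CO₂: 6.30 × ln(401/280) = 6.30 × ln(1.43214) = 6.30 × 0.35917 = 2.2628 W/m².
CH₄: 0.036 × (√1977 − √747) = 0.036 × (44.4635 − 27.3313) = 0.036 × 17.1322 = 0.6168 W/m².
CFC-12: ΔF = 0.00032 × (520 − 1) = 0.00032 × 519 = 0.1661 W/m².
CFC-11: Δ = 252 − 1 = 251 ppt = 0.251 ppb; ΔF = 0.26 × 0.251 = 0.0653 W/m².
Total ΔF = 2.2628 + 0.6168 + 0.1661 + 0.0653 = 3.1110 W/m².

ΔF = 3.11 W/m²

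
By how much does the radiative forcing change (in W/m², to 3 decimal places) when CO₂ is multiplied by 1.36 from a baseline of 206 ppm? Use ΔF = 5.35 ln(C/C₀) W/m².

ΔF = 1.645 W/m²

ΔF = 5.35 × ln(1.36) = 5.35 × 0.30748 = 1.6450 W/m².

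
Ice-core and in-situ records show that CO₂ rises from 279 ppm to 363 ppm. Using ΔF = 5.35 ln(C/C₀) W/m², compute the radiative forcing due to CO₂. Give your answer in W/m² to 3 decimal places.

CO₂ absorption bands are partially saturated, so forcing scales with the logarithm of the concentration ratio.
CO₂: 5.35 × ln(363/279) = 5.35 × ln(1.30108) = 5.35 × 0.26319 = 1.4081 W/m².

ΔF = 1.408 W/m²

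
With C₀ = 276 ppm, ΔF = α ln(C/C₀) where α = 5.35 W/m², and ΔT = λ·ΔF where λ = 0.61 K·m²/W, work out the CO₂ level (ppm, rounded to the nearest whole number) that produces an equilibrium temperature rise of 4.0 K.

Required forcing: ΔF = ΔT/λ = 4.0/0.61 = 6.5574 W/m².
Then ln(C/276) = ΔF/5.35 = 6.5574/5.35 = 1.22568.
So C = 276 × e^1.22568 = 276 × 3.40648 = 940.19 ppm.

C ≈ 940 ppm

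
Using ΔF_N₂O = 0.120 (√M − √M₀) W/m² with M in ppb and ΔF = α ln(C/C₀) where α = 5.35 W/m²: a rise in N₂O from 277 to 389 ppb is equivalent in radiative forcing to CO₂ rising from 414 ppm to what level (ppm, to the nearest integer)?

C ≈ 444 ppm

N₂O forcing: 0.120 × (√389 − √277) = 0.120 × (19.7231 − 16.6433) = 0.120 × 3.0798 = 0.36958 W/m².
Set 5.35 ln(C/414) = 0.36958: ln(C/414) = 0.36958/5.35 = 0.06908, so C = 414 × e^0.06908 = 414 × 1.07152 = 443.61 ppm.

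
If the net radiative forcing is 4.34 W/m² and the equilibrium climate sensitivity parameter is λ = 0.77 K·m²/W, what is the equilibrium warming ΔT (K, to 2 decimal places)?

ΔT = 3.34 K

ΔT = λ ΔF = 0.77 × 4.34 = 3.3418 K.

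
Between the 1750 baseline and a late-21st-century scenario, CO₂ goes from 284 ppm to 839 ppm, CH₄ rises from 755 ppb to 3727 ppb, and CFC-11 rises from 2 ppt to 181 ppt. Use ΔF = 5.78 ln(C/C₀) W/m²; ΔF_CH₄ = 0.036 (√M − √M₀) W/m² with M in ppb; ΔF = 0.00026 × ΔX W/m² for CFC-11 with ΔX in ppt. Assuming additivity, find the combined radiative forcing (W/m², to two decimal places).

CO₂: 5.78 × ln(839/284) = 5.78 × ln(2.95423) = 5.78 × 1.08324 = 6.2611 W/m².
CH₄: 0.036 × (√3727 − √755) = 0.036 × (61.0492 − 27.4773) = 0.036 × 33.5719 = 1.2086 W/m².
CFC-11: ΔF = 0.00026 × (181 − 2) = 0.00026 × 179 = 0.0465 W/m².
Total ΔF = 6.2611 + 1.2086 + 0.0465 = 7.5162 W/m².

ΔF = 7.52 W/m²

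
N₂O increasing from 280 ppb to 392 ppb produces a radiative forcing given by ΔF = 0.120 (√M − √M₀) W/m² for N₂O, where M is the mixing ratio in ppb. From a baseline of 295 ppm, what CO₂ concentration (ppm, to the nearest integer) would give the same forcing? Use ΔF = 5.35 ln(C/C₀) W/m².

C ≈ 316 ppm

N₂O forcing: 0.120 × (√392 − √280) = 0.120 × (19.7990 − 16.7332) = 0.120 × 3.0658 = 0.36790 W/m².
Set 5.35 ln(C/295) = 0.36790: ln(C/295) = 0.36790/5.35 = 0.06877, so C = 295 × e^0.06877 = 295 × 1.07119 = 316.00 ppm.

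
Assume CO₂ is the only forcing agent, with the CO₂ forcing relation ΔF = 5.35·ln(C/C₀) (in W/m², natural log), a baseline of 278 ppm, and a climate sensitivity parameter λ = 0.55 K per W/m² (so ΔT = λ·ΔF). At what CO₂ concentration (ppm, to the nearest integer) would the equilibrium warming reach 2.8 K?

C ≈ 720 ppm

Required forcing: ΔF = ΔT/λ = 2.8/0.55 = 5.0909 W/m².
Then ln(C/278) = ΔF/5.35 = 5.0909/5.35 = 0.95157.
So C = 278 × e^0.95157 = 278 × 2.58977 = 719.96 ppm.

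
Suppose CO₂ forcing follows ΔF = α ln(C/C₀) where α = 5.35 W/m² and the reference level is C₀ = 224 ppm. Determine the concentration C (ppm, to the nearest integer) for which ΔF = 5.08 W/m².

C ≈ 579 ppm

Set 5.35 ln(C/224) = 5.08, so ln(C/224) = 5.08/5.35 = 0.94953.
Then C/224 = e^0.94953 = 2.58449, giving C = 224 × 2.58449 = 578.93 ppm.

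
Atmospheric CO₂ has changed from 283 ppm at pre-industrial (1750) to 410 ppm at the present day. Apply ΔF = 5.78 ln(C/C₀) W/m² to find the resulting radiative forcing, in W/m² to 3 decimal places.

CO₂: 5.78 × ln(410/283) = 5.78 × ln(1.44876) = 5.78 × 0.37071 = 2.1427 W/m².

ΔF = 2.143 W/m²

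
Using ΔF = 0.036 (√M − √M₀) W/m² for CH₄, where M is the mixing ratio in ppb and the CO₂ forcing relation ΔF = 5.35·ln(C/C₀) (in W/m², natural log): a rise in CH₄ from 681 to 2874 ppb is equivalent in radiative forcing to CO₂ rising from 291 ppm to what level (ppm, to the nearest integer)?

CH₄ forcing: 0.036 × (√2874 − √681) = 0.036 × (53.6097 − 26.0960) = 0.036 × 27.5137 = 0.99049 W/m².
Set 5.35 ln(C/291) = 0.99049: ln(C/291) = 0.99049/5.35 = 0.18514, so C = 291 × e^0.18514 = 291 × 1.20339 = 350.19 ppm.

C ≈ 350 ppm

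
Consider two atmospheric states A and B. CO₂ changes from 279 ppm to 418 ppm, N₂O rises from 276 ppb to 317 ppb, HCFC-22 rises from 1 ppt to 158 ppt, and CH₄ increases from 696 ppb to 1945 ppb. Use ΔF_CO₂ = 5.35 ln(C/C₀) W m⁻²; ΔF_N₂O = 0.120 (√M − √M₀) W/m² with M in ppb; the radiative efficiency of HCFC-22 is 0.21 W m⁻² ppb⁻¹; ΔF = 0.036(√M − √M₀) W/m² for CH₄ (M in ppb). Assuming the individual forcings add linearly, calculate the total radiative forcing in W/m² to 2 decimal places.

CO₂: 5.35 × ln(418/279) = 5.35 × ln(1.49821) = 5.35 × 0.40427 = 2.1628 W/m².
N₂O: 0.120 × (√317 − √276) = 0.120 × (17.8045 − 16.6132) = 0.120 × 1.1913 = 0.1430 W/m².
HCFC-22: Δ = 158 − 1 = 157 ppt = 0.157 ppb; ΔF = 0.21 × 0.157 = 0.0330 W/m².
CH₄: 0.036 × (√1945 − √696) = 0.036 × (44.1022 − 26.3818) = 0.036 × 17.7204 = 0.6379 W/m².
Total ΔF = 2.1628 + 0.1430 + 0.0330 + 0.6379 = 2.9767 W/m².

ΔF = 2.98 W/m²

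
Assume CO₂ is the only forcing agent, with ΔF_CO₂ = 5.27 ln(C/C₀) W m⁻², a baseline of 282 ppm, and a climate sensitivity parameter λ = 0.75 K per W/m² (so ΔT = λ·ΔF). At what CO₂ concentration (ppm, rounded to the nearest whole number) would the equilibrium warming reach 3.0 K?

C ≈ 602 ppm

Required forcing: ΔF = ΔT/λ = 3.0/0.75 = 4.0000 W/m².
Then ln(C/282) = ΔF/5.27 = 4.0000/5.27 = 0.75901.
So C = 282 × e^0.75901 = 282 × 2.13616 = 602.40 ppm.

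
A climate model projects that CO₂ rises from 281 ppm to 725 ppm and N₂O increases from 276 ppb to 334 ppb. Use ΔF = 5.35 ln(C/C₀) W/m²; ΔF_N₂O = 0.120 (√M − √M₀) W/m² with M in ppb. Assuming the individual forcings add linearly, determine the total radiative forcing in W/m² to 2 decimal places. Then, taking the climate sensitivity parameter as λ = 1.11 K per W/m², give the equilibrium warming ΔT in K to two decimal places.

CO₂: 5.35 × ln(725/281) = 5.35 × ln(2.58007) = 5.35 × 0.94782 = 5.0708 W/m².
N₂O: 0.120 × (√334 − √276) = 0.120 × (18.2757 − 16.6132) = 0.120 × 1.6625 = 0.1995 W/m².
Total ΔF = 5.0708 + 0.1995 = 5.2703 W/m².
ΔT = λ ΔF = 1.11 × 5.27 = 5.8497 K.

ΔF = 5.27 W/m²; ΔT = 5.85 K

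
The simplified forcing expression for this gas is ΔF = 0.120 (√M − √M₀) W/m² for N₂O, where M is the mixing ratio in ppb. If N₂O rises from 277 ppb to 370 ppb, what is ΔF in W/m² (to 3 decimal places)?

ΔF = 0.311 W/m²

N₂O: 0.120 × (√370 − √277) = 0.120 × (19.2354 − 16.6433) = 0.120 × 2.5921 = 0.3111 W/m².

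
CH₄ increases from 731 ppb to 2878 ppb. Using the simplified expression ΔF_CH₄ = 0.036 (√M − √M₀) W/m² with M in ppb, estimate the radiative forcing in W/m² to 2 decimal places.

CH₄: 0.036 × (√2878 − √731) = 0.036 × (53.6470 − 27.0370) = 0.036 × 26.6100 = 0.9580 W/m².

ΔF = 0.96 W/m²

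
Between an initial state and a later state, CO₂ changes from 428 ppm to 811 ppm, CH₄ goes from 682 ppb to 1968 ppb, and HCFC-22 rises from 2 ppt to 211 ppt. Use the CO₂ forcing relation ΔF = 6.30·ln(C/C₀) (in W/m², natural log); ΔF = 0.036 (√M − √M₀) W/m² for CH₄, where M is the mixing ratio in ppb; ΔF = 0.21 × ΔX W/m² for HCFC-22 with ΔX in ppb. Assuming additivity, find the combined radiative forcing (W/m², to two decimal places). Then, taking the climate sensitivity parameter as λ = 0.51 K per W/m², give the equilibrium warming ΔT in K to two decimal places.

CO₂: 6.30 × ln(811/428) = 6.30 × ln(1.89486) = 6.30 × 0.63914 = 4.0266 W/m².
CH₄: 0.036 × (√1968 − √682) = 0.036 × (44.3621 − 26.1151) = 0.036 × 18.2470 = 0.6569 W/m².
HCFC-22: Δ = 211 − 2 = 209 ppt = 0.209 ppb; ΔF = 0.21 × 0.209 = 0.0439 W/m².
Total ΔF = 4.0266 + 0.6569 + 0.0439 = 4.7274 W/m².
ΔT = λ ΔF = 0.51 × 4.73 = 2.4123 K.

ΔF = 4.73 W/m²; ΔT = 2.41 K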